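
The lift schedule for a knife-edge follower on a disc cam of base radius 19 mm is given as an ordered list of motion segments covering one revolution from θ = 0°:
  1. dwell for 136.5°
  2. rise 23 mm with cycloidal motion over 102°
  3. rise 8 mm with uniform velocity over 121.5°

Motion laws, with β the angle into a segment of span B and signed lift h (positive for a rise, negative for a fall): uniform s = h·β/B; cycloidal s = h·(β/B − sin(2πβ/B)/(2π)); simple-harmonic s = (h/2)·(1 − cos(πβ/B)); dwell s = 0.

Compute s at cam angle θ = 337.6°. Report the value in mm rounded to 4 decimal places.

seg 1 [0°–136.5°] dwell: s stays 0.0000
seg 2 [136.5°–238.5°] cycloidal, h=23: full span → s += 23 → s = 23.0000
seg 3 [238.5°–360°] uniform, h=8: θ=337.6° here. β=99.1, B=121.5. 8·99.1/121.5 = 6.5251 → s = 29.5251

29.5251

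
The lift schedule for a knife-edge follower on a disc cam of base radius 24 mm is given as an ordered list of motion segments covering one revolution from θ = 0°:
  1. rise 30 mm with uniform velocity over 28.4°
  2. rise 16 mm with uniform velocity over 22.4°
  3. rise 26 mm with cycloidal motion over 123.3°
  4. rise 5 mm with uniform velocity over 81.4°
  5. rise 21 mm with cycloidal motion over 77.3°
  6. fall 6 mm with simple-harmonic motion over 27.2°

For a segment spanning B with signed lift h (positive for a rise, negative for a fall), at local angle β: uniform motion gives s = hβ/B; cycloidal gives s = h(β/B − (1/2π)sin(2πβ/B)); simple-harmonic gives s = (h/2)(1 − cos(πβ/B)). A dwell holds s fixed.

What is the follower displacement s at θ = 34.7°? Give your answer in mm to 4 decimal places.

seg 1 [0°–28.4°] uniform, h=30: full span → s += 30 → s = 30.0000
seg 2 [28.4°–50.8°] uniform, h=16: θ=34.7° here. β=6.3, B=22.4. 16·6.3/22.4 = 4.5000 → s = 34.5000

34.5000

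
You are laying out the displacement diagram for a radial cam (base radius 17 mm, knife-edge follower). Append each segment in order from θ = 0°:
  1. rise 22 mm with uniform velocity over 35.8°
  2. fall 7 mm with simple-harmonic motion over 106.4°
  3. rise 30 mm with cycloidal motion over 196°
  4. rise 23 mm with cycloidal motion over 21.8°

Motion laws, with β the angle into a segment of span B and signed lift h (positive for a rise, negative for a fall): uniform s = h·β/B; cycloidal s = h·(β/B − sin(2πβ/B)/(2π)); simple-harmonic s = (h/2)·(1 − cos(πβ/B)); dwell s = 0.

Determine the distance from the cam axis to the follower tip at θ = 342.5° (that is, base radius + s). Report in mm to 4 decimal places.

seg 1 [0°–35.8°] uniform, h=22: full span → s += 22 → s = 22.0000
seg 2 [35.8°–142.2°] simple-harmonic, h=-7: full span → s += -7 → s = 15.0000
seg 3 [142.2°–338.2°] cycloidal, h=30: full span → s += 30 → s = 45.0000
seg 4 [338.2°–360°] cycloidal, h=23: θ=342.5° here. β=4.3, B=21.8. 23·(0.1972 − sin(2π·0.1972)/(2π)) = 1.0754 → s = 46.0754
radial distance = base radius + s = 17 + 46.0754 = 63.0754

63.0754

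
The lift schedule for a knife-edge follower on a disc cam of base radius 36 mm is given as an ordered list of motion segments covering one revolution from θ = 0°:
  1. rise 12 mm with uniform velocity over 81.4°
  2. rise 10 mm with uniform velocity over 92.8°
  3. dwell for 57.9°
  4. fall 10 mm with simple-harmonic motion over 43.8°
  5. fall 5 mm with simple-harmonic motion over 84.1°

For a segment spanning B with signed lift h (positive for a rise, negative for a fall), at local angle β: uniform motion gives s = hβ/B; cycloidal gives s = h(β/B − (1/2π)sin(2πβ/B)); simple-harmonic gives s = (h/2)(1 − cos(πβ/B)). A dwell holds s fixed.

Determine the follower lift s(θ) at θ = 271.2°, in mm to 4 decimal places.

seg 1 [0°–81.4°] uniform, h=12: full span → s += 12 → s = 12.0000
seg 2 [81.4°–174.2°] uniform, h=10: full span → s += 10 → s = 22.0000
seg 3 [174.2°–232.1°] dwell: s stays 22.0000
seg 4 [232.1°–275.9°] simple-harmonic, h=-10: θ=271.2° here. β=39.1, B=43.8. -10/2·(1 − cos(π·0.8927)) = -9.7186 → s = 12.2814

12.2814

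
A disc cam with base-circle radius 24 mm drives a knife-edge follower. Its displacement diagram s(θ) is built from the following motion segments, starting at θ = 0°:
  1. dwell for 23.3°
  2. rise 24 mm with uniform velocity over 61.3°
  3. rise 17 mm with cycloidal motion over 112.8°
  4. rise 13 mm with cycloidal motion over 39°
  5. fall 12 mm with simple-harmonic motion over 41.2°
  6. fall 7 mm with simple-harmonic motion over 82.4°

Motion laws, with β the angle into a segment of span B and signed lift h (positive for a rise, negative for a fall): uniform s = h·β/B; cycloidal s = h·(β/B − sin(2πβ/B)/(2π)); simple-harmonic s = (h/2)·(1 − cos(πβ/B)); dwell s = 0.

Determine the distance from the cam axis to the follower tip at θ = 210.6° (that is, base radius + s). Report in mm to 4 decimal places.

seg 1 [0°–23.3°] dwell: s stays 0.0000
seg 2 [23.3°–84.6°] uniform, h=24: full span → s += 24 → s = 24.0000
seg 3 [84.6°–197.4°] cycloidal, h=17: full span → s += 17 → s = 41.0000
seg 4 [197.4°–236.4°] cycloidal, h=13: θ=210.6° here. β=13.2, B=39. 13·(0.3385 − sin(2π·0.3385)/(2π)) = 2.6424 → s = 43.6424
radial distance = base radius + s = 24 + 43.6424 = 67.6424

67.6424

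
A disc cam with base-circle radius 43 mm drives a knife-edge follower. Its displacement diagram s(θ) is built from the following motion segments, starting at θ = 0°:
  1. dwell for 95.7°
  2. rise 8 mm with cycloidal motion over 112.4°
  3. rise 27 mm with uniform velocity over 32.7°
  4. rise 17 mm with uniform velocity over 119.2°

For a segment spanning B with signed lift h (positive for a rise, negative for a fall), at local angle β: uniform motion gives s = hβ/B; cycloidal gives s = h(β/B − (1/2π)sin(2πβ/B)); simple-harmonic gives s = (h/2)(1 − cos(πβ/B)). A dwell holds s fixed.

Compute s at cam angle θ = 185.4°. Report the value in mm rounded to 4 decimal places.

seg 1 [0°–95.7°] dwell: s stays 0.0000
seg 2 [95.7°–208.1°] cycloidal, h=8: θ=185.4° here. β=89.7, B=112.4. 8·(0.7980 − sin(2π·0.7980)/(2π)) = 7.6000 → s = 7.6000

7.6000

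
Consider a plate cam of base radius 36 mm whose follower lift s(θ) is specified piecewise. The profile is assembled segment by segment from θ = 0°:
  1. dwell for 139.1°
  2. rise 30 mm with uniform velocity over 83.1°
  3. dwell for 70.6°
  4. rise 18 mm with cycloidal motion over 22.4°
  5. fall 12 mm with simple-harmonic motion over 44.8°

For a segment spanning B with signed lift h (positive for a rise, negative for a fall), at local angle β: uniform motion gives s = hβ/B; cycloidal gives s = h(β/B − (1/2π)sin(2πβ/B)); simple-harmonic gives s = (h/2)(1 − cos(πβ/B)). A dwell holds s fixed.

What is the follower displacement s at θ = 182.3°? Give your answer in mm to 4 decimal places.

seg 1 [0°–139.1°] dwell: s stays 0.0000
seg 2 [139.1°–222.2°] uniform, h=30: θ=182.3° here. β=43.2, B=83.1. 30·43.2/83.1 = 15.5957 → s = 15.5957

15.5957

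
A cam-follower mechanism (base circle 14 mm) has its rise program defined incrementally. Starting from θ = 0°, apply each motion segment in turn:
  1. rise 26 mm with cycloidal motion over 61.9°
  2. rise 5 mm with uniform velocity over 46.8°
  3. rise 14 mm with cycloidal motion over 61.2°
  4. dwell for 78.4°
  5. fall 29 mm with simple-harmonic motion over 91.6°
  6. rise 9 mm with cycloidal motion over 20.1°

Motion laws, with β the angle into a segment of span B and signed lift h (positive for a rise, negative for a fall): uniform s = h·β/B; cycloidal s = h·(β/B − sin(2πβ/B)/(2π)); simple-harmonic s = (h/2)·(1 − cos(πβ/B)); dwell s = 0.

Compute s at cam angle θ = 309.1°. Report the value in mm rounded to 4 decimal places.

seg 1 [0°–61.9°] cycloidal, h=26: full span → s += 26 → s = 26.0000
seg 2 [61.9°–108.7°] uniform, h=5: full span → s += 5 → s = 31.0000
seg 3 [108.7°–169.9°] cycloidal, h=14: full span → s += 14 → s = 45.0000
seg 4 [169.9°–248.3°] dwell: s stays 45.0000
seg 5 [248.3°–339.9°] simple-harmonic, h=-29: θ=309.1° here. β=60.8, B=91.6. -29/2·(1 − cos(π·0.6638)) = -21.6349 → s = 23.3651

23.3651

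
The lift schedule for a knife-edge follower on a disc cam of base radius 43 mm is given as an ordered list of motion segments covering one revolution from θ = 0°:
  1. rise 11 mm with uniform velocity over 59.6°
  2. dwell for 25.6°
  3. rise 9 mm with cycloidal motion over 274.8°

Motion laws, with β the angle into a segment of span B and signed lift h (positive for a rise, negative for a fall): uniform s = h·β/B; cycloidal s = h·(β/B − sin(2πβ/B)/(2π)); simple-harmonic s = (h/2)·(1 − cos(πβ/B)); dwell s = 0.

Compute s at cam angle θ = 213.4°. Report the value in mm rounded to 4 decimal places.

seg 1 [0°–59.6°] uniform, h=11: full span → s += 11 → s = 11.0000
seg 2 [59.6°–85.2°] dwell: s stays 11.0000
seg 3 [85.2°–360°] cycloidal, h=9: θ=213.4° here. β=128.2, B=274.8. 9·(0.4665 − sin(2π·0.4665)/(2π)) = 3.8996 → s = 14.8996

14.8996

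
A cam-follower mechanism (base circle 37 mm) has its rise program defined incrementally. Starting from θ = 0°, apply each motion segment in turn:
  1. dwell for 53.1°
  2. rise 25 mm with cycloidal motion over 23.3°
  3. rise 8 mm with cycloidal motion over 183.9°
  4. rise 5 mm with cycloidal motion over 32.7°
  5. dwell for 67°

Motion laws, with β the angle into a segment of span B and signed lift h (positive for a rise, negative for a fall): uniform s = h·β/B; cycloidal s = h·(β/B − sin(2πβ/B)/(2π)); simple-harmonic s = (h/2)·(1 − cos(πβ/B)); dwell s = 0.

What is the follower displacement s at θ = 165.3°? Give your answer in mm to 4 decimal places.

seg 1 [0°–53.1°] dwell: s stays 0.0000
seg 2 [53.1°–76.4°] cycloidal, h=25: full span → s += 25 → s = 25.0000
seg 3 [76.4°–260.3°] cycloidal, h=8: θ=165.3° here. β=88.9, B=183.9. 8·(0.4834 − sin(2π·0.4834)/(2π)) = 3.7349 → s = 28.7349

28.7349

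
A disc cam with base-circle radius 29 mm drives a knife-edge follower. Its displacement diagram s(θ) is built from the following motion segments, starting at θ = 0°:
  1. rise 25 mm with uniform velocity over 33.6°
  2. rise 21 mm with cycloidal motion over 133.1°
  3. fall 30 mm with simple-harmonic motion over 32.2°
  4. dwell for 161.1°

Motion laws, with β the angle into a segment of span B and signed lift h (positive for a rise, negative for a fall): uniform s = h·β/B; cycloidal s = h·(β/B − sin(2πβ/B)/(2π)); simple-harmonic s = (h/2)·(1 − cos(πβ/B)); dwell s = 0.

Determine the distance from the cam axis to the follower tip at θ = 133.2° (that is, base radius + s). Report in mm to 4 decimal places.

seg 1 [0°–33.6°] uniform, h=25: full span → s += 25 → s = 25.0000
seg 2 [33.6°–166.7°] cycloidal, h=21: θ=133.2° here. β=99.6, B=133.1. 21·(0.7483 − sin(2π·0.7483)/(2π)) = 19.0566 → s = 44.0566
radial distance = base radius + s = 29 + 44.0566 = 73.0566

73.0566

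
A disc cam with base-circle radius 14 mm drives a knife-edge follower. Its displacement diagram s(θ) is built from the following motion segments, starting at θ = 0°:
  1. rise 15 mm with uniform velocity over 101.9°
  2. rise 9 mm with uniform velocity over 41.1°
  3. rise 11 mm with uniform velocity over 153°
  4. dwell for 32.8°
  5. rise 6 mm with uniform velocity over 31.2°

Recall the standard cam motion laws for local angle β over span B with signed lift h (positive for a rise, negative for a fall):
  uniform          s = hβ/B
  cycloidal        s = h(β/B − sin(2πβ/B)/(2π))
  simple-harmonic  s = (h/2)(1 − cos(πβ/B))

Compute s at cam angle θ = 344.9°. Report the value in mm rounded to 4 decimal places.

seg 1 [0°–101.9°] uniform, h=15: full span → s += 15 → s = 15.0000
seg 2 [101.9°–143°] uniform, h=9: full span → s += 9 → s = 24.0000
seg 3 [143°–296°] uniform, h=11: full span → s += 11 → s = 35.0000
seg 4 [296°–328.8°] dwell: s stays 35.0000
seg 5 [328.8°–360°] uniform, h=6: θ=344.9° here. β=16.1, B=31.2. 6·16.1/31.2 = 3.0962 → s = 38.0962

38.0962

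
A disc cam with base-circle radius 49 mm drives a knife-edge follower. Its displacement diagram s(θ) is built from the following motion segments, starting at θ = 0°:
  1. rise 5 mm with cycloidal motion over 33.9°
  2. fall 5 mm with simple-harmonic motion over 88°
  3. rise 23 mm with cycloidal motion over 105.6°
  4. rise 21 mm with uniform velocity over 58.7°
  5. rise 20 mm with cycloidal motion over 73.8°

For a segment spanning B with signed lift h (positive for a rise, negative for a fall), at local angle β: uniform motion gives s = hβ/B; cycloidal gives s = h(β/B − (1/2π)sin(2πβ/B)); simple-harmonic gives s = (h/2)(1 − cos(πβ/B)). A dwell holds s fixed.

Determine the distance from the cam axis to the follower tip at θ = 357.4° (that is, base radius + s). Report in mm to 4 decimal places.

seg 1 [0°–33.9°] cycloidal, h=5: full span → s += 5 → s = 5.0000
seg 2 [33.9°–121.9°] simple-harmonic, h=-5: full span → s += -5 → s = 0.0000
seg 3 [121.9°–227.5°] cycloidal, h=23: full span → s += 23 → s = 23.0000
seg 4 [227.5°–286.2°] uniform, h=21: full span → s += 21 → s = 44.0000
seg 5 [286.2°–360°] cycloidal, h=20: θ=357.4° here. β=71.2, B=73.8. 20·(0.9648 − sin(2π·0.9648)/(2π)) = 19.9943 → s = 63.9943
radial distance = base radius + s = 49 + 63.9943 = 112.9943

112.9943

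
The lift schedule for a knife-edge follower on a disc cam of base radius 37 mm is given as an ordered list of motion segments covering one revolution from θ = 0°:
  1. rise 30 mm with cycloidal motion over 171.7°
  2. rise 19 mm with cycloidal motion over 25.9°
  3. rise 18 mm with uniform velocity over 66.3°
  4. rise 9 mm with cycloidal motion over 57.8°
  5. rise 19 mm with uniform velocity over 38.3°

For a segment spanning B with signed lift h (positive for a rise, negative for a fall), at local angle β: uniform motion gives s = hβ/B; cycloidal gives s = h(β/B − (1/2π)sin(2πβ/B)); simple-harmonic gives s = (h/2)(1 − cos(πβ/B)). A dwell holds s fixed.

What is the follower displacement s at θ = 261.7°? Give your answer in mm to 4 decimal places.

seg 1 [0°–171.7°] cycloidal, h=30: full span → s += 30 → s = 30.0000
seg 2 [171.7°–197.6°] cycloidal, h=19: full span → s += 19 → s = 49.0000
seg 3 [197.6°–263.9°] uniform, h=18: θ=261.7° here. β=64.1, B=66.3. 18·64.1/66.3 = 17.4027 → s = 66.4027

66.4027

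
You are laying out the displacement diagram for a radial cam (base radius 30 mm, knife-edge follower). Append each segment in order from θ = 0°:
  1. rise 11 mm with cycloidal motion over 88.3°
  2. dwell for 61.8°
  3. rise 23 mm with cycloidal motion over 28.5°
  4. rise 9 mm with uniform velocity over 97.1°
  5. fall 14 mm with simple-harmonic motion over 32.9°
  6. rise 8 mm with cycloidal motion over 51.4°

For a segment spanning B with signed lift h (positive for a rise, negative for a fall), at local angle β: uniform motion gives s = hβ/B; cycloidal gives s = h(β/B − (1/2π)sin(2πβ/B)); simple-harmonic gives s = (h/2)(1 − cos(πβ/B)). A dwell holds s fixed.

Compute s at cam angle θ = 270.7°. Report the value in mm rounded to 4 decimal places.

seg 1 [0°–88.3°] cycloidal, h=11: full span → s += 11 → s = 11.0000
seg 2 [88.3°–150.1°] dwell: s stays 11.0000
seg 3 [150.1°–178.6°] cycloidal, h=23: full span → s += 23 → s = 34.0000
seg 4 [178.6°–275.7°] uniform, h=9: θ=270.7° here. β=92.1, B=97.1. 9·92.1/97.1 = 8.5366 → s = 42.5366

42.5366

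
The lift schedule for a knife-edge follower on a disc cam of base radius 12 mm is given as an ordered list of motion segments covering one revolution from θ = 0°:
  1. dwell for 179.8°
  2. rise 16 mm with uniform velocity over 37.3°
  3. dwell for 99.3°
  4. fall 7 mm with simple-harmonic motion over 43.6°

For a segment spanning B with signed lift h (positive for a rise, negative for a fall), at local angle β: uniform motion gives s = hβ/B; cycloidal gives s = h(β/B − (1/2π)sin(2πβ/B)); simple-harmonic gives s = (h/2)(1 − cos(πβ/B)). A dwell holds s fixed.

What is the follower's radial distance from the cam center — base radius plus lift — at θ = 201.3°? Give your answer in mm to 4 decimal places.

seg 1 [0°–179.8°] dwell: s stays 0.0000
seg 2 [179.8°–217.1°] uniform, h=16: θ=201.3° here. β=21.5, B=37.3. 16·21.5/37.3 = 9.2225 → s = 9.2225
radial distance = base radius + s = 12 + 9.2225 = 21.2225

21.2225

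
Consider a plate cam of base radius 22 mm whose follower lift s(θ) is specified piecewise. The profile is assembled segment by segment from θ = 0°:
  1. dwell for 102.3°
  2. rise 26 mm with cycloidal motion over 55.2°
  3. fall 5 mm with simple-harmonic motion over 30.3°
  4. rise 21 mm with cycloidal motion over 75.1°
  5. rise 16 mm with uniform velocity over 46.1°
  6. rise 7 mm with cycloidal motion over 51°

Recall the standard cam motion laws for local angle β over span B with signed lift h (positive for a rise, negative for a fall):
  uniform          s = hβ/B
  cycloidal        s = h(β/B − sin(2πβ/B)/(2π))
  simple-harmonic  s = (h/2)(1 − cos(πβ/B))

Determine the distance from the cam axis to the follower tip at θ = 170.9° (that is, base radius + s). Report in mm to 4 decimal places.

seg 1 [0°–102.3°] dwell: s stays 0.0000
seg 2 [102.3°–157.5°] cycloidal, h=26: full span → s += 26 → s = 26.0000
seg 3 [157.5°–187.8°] simple-harmonic, h=-5: θ=170.9° here. β=13.4, B=30.3. -5/2·(1 − cos(π·0.4422)) = -2.0489 → s = 23.9511
radial distance = base radius + s = 22 + 23.9511 = 45.9511

45.9511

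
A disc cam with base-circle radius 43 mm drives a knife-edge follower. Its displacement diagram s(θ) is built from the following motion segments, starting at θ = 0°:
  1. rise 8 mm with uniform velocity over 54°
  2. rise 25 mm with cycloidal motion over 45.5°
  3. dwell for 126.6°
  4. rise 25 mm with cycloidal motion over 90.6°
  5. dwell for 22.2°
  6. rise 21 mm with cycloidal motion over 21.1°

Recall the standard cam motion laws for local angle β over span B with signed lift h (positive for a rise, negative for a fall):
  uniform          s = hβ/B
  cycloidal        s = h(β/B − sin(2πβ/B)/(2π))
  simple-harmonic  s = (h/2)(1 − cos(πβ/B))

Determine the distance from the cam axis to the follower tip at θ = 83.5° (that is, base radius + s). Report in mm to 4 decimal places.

seg 1 [0°–54°] uniform, h=8: full span → s += 8 → s = 8.0000
seg 2 [54°–99.5°] cycloidal, h=25: θ=83.5° here. β=29.5, B=45.5. 25·(0.6484 − sin(2π·0.6484)/(2π)) = 19.4034 → s = 27.4034
radial distance = base radius + s = 43 + 27.4034 = 70.4034

70.4034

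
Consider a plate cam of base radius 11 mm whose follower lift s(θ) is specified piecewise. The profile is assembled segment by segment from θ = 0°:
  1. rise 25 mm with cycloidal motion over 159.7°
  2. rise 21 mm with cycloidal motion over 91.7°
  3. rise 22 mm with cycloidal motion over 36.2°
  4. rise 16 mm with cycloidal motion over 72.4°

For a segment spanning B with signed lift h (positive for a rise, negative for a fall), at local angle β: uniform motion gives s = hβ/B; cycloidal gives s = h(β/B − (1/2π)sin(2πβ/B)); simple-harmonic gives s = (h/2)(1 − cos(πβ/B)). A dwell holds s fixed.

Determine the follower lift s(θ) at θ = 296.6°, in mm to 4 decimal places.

seg 1 [0°–159.7°] cycloidal, h=25: full span → s += 25 → s = 25.0000
seg 2 [159.7°–251.4°] cycloidal, h=21: full span → s += 21 → s = 46.0000
seg 3 [251.4°–287.6°] cycloidal, h=22: full span → s += 22 → s = 68.0000
seg 4 [287.6°–360°] cycloidal, h=16: θ=296.6° here. β=9, B=72.4. 16·(0.1243 − sin(2π·0.1243)/(2π)) = 0.1961 → s = 68.1961

68.1961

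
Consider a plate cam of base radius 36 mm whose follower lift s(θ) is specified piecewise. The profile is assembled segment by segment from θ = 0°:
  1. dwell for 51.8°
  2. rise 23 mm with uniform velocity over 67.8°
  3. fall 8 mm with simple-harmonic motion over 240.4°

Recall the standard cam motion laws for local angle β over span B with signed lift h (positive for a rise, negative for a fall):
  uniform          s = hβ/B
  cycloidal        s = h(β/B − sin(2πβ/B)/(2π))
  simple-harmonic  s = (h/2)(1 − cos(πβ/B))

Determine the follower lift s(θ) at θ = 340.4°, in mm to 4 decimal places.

seg 1 [0°–51.8°] dwell: s stays 0.0000
seg 2 [51.8°–119.6°] uniform, h=23: full span → s += 23 → s = 23.0000
seg 3 [119.6°–360°] simple-harmonic, h=-8: θ=340.4° here. β=220.8, B=240.4. -8/2·(1 − cos(π·0.9185)) = -7.8695 → s = 15.1305

15.1305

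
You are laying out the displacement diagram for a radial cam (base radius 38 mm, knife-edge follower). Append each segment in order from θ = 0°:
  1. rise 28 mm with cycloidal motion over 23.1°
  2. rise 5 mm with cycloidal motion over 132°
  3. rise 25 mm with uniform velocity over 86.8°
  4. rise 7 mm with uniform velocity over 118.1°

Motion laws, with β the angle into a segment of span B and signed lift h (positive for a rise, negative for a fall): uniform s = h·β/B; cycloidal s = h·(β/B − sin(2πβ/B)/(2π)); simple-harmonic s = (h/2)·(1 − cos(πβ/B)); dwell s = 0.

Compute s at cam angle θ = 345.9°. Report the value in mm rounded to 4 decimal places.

seg 1 [0°–23.1°] cycloidal, h=28: full span → s += 28 → s = 28.0000
seg 2 [23.1°–155.1°] cycloidal, h=5: full span → s += 5 → s = 33.0000
seg 3 [155.1°–241.9°] uniform, h=25: full span → s += 25 → s = 58.0000
seg 4 [241.9°–360°] uniform, h=7: θ=345.9° here. β=104, B=118.1. 7·104/118.1 = 6.1643 → s = 64.1643

64.1643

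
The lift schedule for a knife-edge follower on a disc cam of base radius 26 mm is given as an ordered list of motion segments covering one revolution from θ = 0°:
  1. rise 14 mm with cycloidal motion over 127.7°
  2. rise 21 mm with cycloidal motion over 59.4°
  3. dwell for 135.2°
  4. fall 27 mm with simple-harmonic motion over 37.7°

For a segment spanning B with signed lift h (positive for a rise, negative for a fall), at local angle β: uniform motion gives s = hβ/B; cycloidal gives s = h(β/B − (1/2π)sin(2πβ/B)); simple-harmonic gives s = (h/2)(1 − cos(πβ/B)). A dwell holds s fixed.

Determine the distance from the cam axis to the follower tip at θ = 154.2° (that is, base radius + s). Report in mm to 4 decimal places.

seg 1 [0°–127.7°] cycloidal, h=14: full span → s += 14 → s = 14.0000
seg 2 [127.7°–187.1°] cycloidal, h=21: θ=154.2° here. β=26.5, B=59.4. 21·(0.4461 − sin(2π·0.4461)/(2π)) = 8.2589 → s = 22.2589
radial distance = base radius + s = 26 + 22.2589 = 48.2589

48.2589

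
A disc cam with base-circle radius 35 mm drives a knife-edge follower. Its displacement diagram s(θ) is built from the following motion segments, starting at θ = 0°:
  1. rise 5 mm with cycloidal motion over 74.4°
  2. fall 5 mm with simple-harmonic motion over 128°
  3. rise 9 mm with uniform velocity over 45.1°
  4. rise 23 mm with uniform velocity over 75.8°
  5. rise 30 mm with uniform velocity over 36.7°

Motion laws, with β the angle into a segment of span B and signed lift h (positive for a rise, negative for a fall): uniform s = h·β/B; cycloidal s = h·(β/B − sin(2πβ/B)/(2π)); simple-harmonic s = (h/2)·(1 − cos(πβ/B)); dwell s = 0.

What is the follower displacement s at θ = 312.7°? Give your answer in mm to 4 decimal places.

seg 1 [0°–74.4°] cycloidal, h=5: full span → s += 5 → s = 5.0000
seg 2 [74.4°–202.4°] simple-harmonic, h=-5: full span → s += -5 → s = 0.0000
seg 3 [202.4°–247.5°] uniform, h=9: full span → s += 9 → s = 9.0000
seg 4 [247.5°–323.3°] uniform, h=23: θ=312.7° here. β=65.2, B=75.8. 23·65.2/75.8 = 19.7836 → s = 28.7836

28.7836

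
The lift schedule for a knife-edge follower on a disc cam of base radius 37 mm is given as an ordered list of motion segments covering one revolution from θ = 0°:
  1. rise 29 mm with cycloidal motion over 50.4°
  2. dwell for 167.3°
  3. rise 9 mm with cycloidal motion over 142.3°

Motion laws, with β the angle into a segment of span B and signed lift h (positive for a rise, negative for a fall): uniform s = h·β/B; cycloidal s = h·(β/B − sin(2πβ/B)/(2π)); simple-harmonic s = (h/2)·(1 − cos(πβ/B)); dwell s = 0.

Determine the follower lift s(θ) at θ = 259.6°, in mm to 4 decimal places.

seg 1 [0°–50.4°] cycloidal, h=29: full span → s += 29 → s = 29.0000
seg 2 [50.4°–217.7°] dwell: s stays 29.0000
seg 3 [217.7°–360°] cycloidal, h=9: θ=259.6° here. β=41.9, B=142.3. 9·(0.2944 − sin(2π·0.2944)/(2π)) = 1.2731 → s = 30.2731

30.2731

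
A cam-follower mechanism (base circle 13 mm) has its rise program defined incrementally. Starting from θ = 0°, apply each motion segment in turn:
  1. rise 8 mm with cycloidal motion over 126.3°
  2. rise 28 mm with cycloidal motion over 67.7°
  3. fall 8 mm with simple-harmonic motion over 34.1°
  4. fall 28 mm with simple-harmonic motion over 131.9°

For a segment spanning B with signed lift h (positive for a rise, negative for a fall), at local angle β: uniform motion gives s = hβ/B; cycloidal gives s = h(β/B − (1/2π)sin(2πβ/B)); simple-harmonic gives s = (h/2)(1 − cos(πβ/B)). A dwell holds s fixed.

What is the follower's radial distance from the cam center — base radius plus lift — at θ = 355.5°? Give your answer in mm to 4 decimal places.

seg 1 [0°–126.3°] cycloidal, h=8: full span → s += 8 → s = 8.0000
seg 2 [126.3°–194°] cycloidal, h=28: full span → s += 28 → s = 36.0000
seg 3 [194°–228.1°] simple-harmonic, h=-8: full span → s += -8 → s = 28.0000
seg 4 [228.1°–360°] simple-harmonic, h=-28: θ=355.5° here. β=127.4, B=131.9. -28/2·(1 − cos(π·0.9659)) = -27.9197 → s = 0.0803
radial distance = base radius + s = 13 + 0.0803 = 13.0803

13.0803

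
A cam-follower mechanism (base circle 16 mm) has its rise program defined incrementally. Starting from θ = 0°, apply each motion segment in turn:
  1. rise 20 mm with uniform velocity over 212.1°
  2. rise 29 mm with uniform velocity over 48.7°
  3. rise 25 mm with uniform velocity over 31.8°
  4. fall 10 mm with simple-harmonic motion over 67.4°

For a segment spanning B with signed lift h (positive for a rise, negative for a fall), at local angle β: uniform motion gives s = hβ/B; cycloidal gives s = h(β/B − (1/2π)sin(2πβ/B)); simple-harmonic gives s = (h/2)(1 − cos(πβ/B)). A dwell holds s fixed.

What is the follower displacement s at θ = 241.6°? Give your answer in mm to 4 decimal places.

seg 1 [0°–212.1°] uniform, h=20: full span → s += 20 → s = 20.0000
seg 2 [212.1°–260.8°] uniform, h=29: θ=241.6° here. β=29.5, B=48.7. 29·29.5/48.7 = 17.5667 → s = 37.5667

37.5667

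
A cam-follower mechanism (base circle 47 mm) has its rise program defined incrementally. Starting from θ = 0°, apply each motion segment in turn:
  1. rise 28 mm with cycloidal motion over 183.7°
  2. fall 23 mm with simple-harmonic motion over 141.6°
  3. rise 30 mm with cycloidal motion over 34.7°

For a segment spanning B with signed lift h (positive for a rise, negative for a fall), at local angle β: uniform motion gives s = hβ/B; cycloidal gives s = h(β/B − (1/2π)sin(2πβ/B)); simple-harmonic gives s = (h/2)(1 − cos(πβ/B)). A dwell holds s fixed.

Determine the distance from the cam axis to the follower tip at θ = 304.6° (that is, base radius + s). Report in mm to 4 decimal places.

seg 1 [0°–183.7°] cycloidal, h=28: full span → s += 28 → s = 28.0000
seg 2 [183.7°–325.3°] simple-harmonic, h=-23: θ=304.6° here. β=120.9, B=141.6. -23/2·(1 − cos(π·0.8538)) = -21.8084 → s = 6.1916
radial distance = base radius + s = 47 + 6.1916 = 53.1916

53.1916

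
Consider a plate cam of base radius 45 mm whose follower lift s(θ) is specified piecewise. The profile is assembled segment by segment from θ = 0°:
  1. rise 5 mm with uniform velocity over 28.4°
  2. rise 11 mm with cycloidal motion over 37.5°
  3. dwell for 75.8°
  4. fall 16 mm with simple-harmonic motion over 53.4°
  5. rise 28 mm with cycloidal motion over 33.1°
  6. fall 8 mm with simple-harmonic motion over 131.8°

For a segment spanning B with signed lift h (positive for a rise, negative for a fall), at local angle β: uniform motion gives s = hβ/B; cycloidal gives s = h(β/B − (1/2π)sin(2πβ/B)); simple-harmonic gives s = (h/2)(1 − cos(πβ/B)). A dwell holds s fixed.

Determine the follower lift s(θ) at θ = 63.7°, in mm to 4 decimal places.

seg 1 [0°–28.4°] uniform, h=5: full span → s += 5 → s = 5.0000
seg 2 [28.4°–65.9°] cycloidal, h=11: θ=63.7° here. β=35.3, B=37.5. 11·(0.9413 − sin(2π·0.9413)/(2π)) = 10.9855 → s = 15.9855

15.9855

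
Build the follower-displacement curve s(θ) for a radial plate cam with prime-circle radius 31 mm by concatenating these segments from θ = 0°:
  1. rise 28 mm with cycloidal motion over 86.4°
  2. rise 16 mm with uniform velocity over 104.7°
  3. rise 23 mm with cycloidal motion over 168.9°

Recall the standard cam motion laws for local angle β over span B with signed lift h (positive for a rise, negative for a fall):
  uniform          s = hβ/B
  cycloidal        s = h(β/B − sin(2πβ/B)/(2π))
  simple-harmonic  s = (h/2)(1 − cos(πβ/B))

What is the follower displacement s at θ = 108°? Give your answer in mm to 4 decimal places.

seg 1 [0°–86.4°] cycloidal, h=28: full span → s += 28 → s = 28.0000
seg 2 [86.4°–191.1°] uniform, h=16: θ=108° here. β=21.6, B=104.7. 16·21.6/104.7 = 3.3009 → s = 31.3009

31.3009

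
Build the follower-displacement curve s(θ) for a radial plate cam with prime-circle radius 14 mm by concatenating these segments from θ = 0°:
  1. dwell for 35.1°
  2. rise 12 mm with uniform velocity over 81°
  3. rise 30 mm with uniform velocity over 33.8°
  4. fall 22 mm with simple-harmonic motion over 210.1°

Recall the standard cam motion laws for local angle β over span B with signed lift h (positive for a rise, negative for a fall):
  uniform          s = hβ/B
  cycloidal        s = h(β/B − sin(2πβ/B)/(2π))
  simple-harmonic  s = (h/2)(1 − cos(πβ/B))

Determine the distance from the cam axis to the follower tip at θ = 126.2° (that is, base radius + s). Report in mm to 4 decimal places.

seg 1 [0°–35.1°] dwell: s stays 0.0000
seg 2 [35.1°–116.1°] uniform, h=12: full span → s += 12 → s = 12.0000
seg 3 [116.1°–149.9°] uniform, h=30: θ=126.2° here. β=10.1, B=33.8. 30·10.1/33.8 = 8.9645 → s = 20.9645
radial distance = base radius + s = 14 + 20.9645 = 34.9645

34.9645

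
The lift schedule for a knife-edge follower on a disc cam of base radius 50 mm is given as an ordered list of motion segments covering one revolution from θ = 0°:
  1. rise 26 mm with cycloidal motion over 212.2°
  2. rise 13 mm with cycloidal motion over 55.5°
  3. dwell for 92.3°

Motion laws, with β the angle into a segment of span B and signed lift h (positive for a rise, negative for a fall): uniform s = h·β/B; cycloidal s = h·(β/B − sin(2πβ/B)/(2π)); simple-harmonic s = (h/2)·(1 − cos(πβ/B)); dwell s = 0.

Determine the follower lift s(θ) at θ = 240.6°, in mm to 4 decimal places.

seg 1 [0°–212.2°] cycloidal, h=26: full span → s += 26 → s = 26.0000
seg 2 [212.2°–267.7°] cycloidal, h=13: θ=240.6° here. β=28.4, B=55.5. 13·(0.5117 − sin(2π·0.5117)/(2π)) = 6.8044 → s = 32.8044

32.8044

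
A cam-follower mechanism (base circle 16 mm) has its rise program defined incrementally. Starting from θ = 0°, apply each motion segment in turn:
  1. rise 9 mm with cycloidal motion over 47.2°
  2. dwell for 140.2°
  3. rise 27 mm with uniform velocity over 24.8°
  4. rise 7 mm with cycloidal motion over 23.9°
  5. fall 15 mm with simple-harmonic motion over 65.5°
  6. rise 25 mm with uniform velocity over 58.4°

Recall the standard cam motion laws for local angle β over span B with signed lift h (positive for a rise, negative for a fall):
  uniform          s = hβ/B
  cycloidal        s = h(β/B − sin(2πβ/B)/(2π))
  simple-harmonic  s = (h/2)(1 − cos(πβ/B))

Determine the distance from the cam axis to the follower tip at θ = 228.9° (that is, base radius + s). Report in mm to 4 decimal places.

seg 1 [0°–47.2°] cycloidal, h=9: full span → s += 9 → s = 9.0000
seg 2 [47.2°–187.4°] dwell: s stays 9.0000
seg 3 [187.4°–212.2°] uniform, h=27: full span → s += 27 → s = 36.0000
seg 4 [212.2°–236.1°] cycloidal, h=7: θ=228.9° here. β=16.7, B=23.9. 7·(0.6987 − sin(2π·0.6987)/(2π)) = 5.9480 → s = 41.9480
radial distance = base radius + s = 16 + 41.9480 = 57.9480

57.9480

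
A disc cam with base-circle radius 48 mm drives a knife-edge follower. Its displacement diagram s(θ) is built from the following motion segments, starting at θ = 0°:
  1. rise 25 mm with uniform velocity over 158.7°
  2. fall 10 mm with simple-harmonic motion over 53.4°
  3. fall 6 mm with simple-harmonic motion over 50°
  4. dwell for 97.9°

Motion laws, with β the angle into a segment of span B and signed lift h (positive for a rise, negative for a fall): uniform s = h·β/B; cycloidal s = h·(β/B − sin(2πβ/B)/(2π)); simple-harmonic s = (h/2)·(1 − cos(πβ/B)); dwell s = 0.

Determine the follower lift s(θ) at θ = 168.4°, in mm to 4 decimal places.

seg 1 [0°–158.7°] uniform, h=25: full span → s += 25 → s = 25.0000
seg 2 [158.7°–212.1°] simple-harmonic, h=-10: θ=168.4° here. β=9.7, B=53.4. -10/2·(1 − cos(π·0.1816)) = -0.7923 → s = 24.2077

24.2077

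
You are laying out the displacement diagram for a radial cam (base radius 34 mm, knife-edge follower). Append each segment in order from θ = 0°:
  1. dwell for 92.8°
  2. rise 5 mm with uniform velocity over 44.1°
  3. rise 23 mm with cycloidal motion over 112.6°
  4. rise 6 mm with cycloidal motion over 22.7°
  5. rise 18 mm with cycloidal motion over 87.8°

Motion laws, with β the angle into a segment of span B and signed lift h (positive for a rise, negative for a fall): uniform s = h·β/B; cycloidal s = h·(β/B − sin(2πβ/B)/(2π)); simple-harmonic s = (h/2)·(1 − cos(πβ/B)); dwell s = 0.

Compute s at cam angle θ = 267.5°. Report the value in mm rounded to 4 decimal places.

seg 1 [0°–92.8°] dwell: s stays 0.0000
seg 2 [92.8°–136.9°] uniform, h=5: full span → s += 5 → s = 5.0000
seg 3 [136.9°–249.5°] cycloidal, h=23: full span → s += 23 → s = 28.0000
seg 4 [249.5°–272.2°] cycloidal, h=6: θ=267.5° here. β=18, B=22.7. 6·(0.7930 − sin(2π·0.7930)/(2π)) = 5.6781 → s = 33.6781

33.6781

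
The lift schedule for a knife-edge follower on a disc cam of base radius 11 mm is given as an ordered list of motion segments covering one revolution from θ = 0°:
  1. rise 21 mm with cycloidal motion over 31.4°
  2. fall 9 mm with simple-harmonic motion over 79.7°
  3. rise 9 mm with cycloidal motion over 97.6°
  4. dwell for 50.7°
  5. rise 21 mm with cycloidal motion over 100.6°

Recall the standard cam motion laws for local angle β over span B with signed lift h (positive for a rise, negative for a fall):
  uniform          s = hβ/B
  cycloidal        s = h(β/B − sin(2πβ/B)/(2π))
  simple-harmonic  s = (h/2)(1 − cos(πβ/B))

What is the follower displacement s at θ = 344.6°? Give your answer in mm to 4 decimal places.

seg 1 [0°–31.4°] cycloidal, h=21: full span → s += 21 → s = 21.0000
seg 2 [31.4°–111.1°] simple-harmonic, h=-9: full span → s += -9 → s = 12.0000
seg 3 [111.1°–208.7°] cycloidal, h=9: full span → s += 9 → s = 21.0000
seg 4 [208.7°–259.4°] dwell: s stays 21.0000
seg 5 [259.4°–360°] cycloidal, h=21: θ=344.6° here. β=85.2, B=100.6. 21·(0.8469 − sin(2π·0.8469)/(2π)) = 20.5268 → s = 41.5268

41.5268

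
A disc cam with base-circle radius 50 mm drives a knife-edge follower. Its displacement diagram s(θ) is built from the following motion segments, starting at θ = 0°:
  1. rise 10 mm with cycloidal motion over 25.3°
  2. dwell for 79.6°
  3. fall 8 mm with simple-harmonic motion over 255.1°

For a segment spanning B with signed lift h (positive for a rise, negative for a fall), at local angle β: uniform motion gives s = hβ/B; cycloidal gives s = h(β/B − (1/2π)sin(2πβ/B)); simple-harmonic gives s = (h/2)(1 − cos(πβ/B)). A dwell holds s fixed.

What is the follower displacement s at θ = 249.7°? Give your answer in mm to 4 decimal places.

seg 1 [0°–25.3°] cycloidal, h=10: full span → s += 10 → s = 10.0000
seg 2 [25.3°–104.9°] dwell: s stays 10.0000
seg 3 [104.9°–360°] simple-harmonic, h=-8: θ=249.7° here. β=144.8, B=255.1. -8/2·(1 − cos(π·0.5676)) = -4.8434 → s = 5.1566

5.1566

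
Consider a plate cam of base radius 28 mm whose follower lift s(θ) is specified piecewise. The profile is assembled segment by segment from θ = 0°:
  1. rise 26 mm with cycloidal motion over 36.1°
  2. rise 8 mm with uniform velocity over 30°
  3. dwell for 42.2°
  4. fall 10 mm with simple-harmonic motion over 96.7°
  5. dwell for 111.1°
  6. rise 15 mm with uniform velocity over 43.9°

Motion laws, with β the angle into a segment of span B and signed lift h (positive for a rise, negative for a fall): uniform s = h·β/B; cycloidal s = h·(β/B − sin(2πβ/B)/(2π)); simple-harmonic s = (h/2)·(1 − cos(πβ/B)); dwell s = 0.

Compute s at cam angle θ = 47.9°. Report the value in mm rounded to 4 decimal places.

seg 1 [0°–36.1°] cycloidal, h=26: full span → s += 26 → s = 26.0000
seg 2 [36.1°–66.1°] uniform, h=8: θ=47.9° here. β=11.8, B=30. 8·11.8/30 = 3.1467 → s = 29.1467

29.1467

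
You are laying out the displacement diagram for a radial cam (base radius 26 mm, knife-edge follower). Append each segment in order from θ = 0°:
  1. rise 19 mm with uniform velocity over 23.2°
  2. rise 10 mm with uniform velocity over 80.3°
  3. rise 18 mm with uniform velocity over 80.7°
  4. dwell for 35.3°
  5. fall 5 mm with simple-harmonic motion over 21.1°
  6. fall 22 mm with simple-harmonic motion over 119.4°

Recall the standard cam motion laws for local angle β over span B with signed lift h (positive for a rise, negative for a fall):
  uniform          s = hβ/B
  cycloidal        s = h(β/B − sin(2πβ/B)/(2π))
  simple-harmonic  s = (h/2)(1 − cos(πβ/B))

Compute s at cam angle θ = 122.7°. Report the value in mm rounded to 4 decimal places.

seg 1 [0°–23.2°] uniform, h=19: full span → s += 19 → s = 19.0000
seg 2 [23.2°–103.5°] uniform, h=10: full span → s += 10 → s = 29.0000
seg 3 [103.5°–184.2°] uniform, h=18: θ=122.7° here. β=19.2, B=80.7. 18·19.2/80.7 = 4.2825 → s = 33.2825

33.2825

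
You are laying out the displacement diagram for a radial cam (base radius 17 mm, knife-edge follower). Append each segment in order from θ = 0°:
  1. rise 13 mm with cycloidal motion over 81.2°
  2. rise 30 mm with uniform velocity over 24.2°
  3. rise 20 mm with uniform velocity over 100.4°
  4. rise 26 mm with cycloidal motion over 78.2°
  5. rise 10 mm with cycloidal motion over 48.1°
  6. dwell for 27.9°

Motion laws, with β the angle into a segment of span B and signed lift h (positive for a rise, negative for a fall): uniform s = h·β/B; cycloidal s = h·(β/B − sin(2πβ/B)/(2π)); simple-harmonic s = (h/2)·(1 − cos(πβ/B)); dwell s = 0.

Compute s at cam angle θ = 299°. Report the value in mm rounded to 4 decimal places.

seg 1 [0°–81.2°] cycloidal, h=13: full span → s += 13 → s = 13.0000
seg 2 [81.2°–105.4°] uniform, h=30: full span → s += 30 → s = 43.0000
seg 3 [105.4°–205.8°] uniform, h=20: full span → s += 20 → s = 63.0000
seg 4 [205.8°–284°] cycloidal, h=26: full span → s += 26 → s = 89.0000
seg 5 [284°–332.1°] cycloidal, h=10: θ=299° here. β=15, B=48.1. 10·(0.3119 − sin(2π·0.3119)/(2π)) = 1.6456 → s = 90.6456

90.6456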